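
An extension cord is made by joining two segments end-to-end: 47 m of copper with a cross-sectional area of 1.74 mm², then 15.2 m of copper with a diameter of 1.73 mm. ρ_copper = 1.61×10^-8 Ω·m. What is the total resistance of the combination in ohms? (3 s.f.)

0.539 Ω

Segment 1: A = 1.74 mm² = 1.740e-06 m²
R₁ = ρL/A = (1.61×10^-8)(47)/(1.740e-06) = 0.4349 Ω
Segment 2: A = π(d/2)² = π(8.6500e-04 m)² = 2.351e-06 m²
R₂ = (1.61×10^-8)(15.2)/(2.351e-06) = 0.1041 Ω
R = R₁ + R₂ = 0.539 Ω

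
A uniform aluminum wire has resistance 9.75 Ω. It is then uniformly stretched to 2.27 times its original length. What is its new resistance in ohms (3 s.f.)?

Volume constant ⇒ A' = A/k with k = 2.27. R' = ρ(kL)/(A/k) = k²R.
R' = 5.153 × 9.75 = 50.2 Ω

50.2 Ω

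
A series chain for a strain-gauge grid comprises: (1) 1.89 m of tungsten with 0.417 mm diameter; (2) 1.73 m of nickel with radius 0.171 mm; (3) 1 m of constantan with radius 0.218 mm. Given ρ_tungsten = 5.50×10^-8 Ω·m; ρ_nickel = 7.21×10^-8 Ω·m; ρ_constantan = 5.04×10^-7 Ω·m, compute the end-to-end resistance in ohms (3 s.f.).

Seg 1: A = π(d/2)² = π(2.0850e-04 m)² = 1.366e-07 m²
R_1 = (5.50×10^-8)(1.89)/(1.366e-07) = 0.7611 Ω
Seg 2: A = πr² = π(1.7100e-04 m)² = 9.186e-08 m²
R_2 = (7.21×10^-8)(1.73)/(9.186e-08) = 1.358 Ω
Seg 3: A = πr² = π(2.1800e-04 m)² = 1.493e-07 m²
R_3 = (5.04×10^-7)(1)/(1.493e-07) = 3.376 Ω
R_total = R_1 + R_2 + R_3 = 5.49 Ω

5.49 Ω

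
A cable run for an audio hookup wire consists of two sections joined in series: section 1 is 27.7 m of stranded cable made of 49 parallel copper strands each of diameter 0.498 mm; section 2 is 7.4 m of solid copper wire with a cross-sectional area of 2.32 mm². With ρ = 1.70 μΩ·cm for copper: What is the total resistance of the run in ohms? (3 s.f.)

ρ = 1.70 μΩ·cm = 1.70×10^-8 Ω·m
Section 1: A_strand = π(2.4900e-04)² = 1.948e-07 m²; R₁ = ρL/(N·A_s) = (1.70×10^-8)(27.7)/(49×1.948e-07) = 0.04934 Ω
Section 2: A = 2.32 mm² = 2.320e-06 m²
R₂ = (1.70×10^-8)(7.4)/(2.320e-06) = 0.05422 Ω
R = R₁ + R₂ = 0.104 Ω

0.104 Ω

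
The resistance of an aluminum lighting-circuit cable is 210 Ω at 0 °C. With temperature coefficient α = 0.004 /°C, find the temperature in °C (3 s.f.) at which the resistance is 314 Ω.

124 °C

R = R₀(1 + α(T − T₀)) ⇒ T = T₀ + (R/R₀ − 1)/α
T = 0 + (314/210 − 1)/0.004 = 0 + (0.4952)/0.004 = 124 °C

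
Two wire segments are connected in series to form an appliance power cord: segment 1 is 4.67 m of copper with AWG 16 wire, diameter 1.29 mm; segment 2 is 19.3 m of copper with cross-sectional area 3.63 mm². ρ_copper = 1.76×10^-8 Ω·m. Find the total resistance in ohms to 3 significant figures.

Segment 1: A = π(1.29/2 mm)² = π(6.4500e-04 m)² = 1.307e-06 m²
R₁ = ρL/A = (1.76×10^-8)(4.67)/(1.307e-06) = 0.06289 Ω
Segment 2: A = 3.63 mm² = 3.630e-06 m²
R₂ = (1.76×10^-8)(19.3)/(3.630e-06) = 0.09358 Ω
R = R₁ + R₂ = 0.156 Ω

0.156 Ω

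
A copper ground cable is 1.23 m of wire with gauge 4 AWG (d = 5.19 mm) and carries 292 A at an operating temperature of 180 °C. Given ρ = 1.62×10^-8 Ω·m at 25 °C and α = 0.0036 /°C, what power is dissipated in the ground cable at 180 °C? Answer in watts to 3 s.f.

125 W

A = π(5.19/2 mm)² = π(2.5950e-03 m)² = 2.116e-05 m²
R₍25₎ = ρL/A = (1.62×10^-8)(1.23)/(2.116e-05) = 9.419×10^-4 Ω
R₍180₎ = R₍25₎(1 + αΔT) = 9.419×10^-4 × (1 + 0.0036×155) = 0.001467 Ω
P = I²R = (292)² × 0.001467 = 125 W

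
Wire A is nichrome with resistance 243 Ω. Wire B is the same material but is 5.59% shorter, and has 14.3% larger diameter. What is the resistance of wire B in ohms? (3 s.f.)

R ∝ L/d², so R_B/R_A = (1 − 5.59/100) × (1 + 14.3/100)⁻²
= 0.9441 × 0.7654 = 0.7227
R_B = 0.7227 × 243 = 176 Ω

176 Ω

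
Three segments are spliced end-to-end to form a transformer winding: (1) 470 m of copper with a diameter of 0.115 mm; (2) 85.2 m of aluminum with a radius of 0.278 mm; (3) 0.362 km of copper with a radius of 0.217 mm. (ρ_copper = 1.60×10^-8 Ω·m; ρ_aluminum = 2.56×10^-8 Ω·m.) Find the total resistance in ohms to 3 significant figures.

Seg 1: A = π(d/2)² = π(5.7500e-05 m)² = 1.039e-08 m²
R_1 = (1.60×10^-8)(470)/(1.039e-08) = 724 Ω
Seg 2: A = πr² = π(2.7800e-04 m)² = 2.428e-07 m²
R_2 = (2.56×10^-8)(85.2)/(2.428e-07) = 8.983 Ω
Seg 3: A = πr² = π(2.1700e-04 m)² = 1.479e-07 m²
R_3 = (1.60×10^-8)(362)/(1.479e-07) = 39.15 Ω
R_total = R_1 + R_2 + R_3 = 772 Ω

772 Ω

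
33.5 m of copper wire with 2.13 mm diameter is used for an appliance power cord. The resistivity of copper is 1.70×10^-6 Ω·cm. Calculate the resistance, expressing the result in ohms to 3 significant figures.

ρ = 1.70×10^-6 Ω·cm = 1.70×10^-8 Ω·m
A = π(d/2)² = π(1.0650e-03 m)² = 3.563e-06 m²
R = ρL/A = (1.70×10^-8)(33.5 m)/(3.563e-06 m²) = 0.160 Ω

0.160 Ω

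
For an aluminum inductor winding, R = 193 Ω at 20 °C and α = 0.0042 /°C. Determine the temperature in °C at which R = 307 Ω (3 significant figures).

161 °C

R = R₀(1 + α(T − T₀)) ⇒ T = T₀ + (R/R₀ − 1)/α
T = 20 + (307/193 − 1)/0.0042 = 20 + (0.5907)/0.0042 = 161 °C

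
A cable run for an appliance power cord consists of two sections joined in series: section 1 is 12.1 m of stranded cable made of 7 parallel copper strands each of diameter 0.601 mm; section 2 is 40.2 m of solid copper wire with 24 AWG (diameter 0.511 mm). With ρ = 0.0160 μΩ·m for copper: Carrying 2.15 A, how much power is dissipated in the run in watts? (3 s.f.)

14.9 W

ρ = 0.0160 μΩ·m = 1.60×10^-8 Ω·m
Section 1: A_strand = π(3.0050e-04)² = 2.837e-07 m²; R₁ = ρL/(N·A_s) = (1.60×10^-8)(12.1)/(7×2.837e-07) = 0.09749 Ω
Section 2: A = π(0.511/2 mm)² = π(2.5550e-04 m)² = 2.051e-07 m²
R₂ = (1.60×10^-8)(40.2)/(2.051e-07) = 3.136 Ω
R = R₁ + R₂ = 3.234 Ω
P = I²R = (2.15)² × 3.234 = 14.9 W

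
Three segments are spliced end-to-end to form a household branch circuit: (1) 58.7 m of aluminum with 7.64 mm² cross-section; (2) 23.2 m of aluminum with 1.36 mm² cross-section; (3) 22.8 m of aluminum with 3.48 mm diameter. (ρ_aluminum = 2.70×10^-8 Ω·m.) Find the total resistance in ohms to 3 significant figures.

0.733 Ω

Seg 1: A = 7.64 mm² = 7.640e-06 m²
R_1 = (2.70×10^-8)(58.7)/(7.640e-06) = 0.2074 Ω
Seg 2: A = 1.36 mm² = 1.360e-06 m²
R_2 = (2.70×10^-8)(23.2)/(1.360e-06) = 0.4606 Ω
Seg 3: A = π(d/2)² = π(1.7400e-03 m)² = 9.511e-06 m²
R_3 = (2.70×10^-8)(22.8)/(9.511e-06) = 0.06472 Ω
R_total = R_1 + R_2 + R_3 = 0.733 Ω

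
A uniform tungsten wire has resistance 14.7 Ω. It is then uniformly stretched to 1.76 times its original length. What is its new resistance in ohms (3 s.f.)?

45.5 Ω

Volume constant ⇒ A' = A/k with k = 1.76. R' = ρ(kL)/(A/k) = k²R.
R' = 3.098 × 14.7 = 45.5 Ω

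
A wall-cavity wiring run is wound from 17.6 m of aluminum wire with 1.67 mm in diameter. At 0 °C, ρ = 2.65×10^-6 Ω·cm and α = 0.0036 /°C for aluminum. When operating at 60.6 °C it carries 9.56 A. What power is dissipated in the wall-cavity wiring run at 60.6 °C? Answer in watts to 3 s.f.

ρ = 2.65×10^-6 Ω·cm = 2.65×10^-8 Ω·m
A = π(d/2)² = π(8.3500e-04 m)² = 2.190e-06 m²
R₍0₎ = ρL/A = (2.65×10^-8)(17.6)/(2.190e-06) = 0.2129 Ω
R₍60.6₎ = R₍0₎(1 + αΔT) = 0.2129 × (1 + 0.0036×60.6) = 0.2594 Ω
P = I²R = (9.56)² × 0.2594 = 23.7 W

23.7 W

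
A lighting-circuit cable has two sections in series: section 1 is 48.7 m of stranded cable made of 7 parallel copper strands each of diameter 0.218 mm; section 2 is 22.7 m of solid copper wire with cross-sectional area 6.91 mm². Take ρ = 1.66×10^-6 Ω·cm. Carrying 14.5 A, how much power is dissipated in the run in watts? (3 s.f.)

662 W

ρ = 1.66×10^-6 Ω·cm = 1.66×10^-8 Ω·m
Section 1: A_strand = π(1.0900e-04)² = 3.733e-08 m²; R₁ = ρL/(N·A_s) = (1.66×10^-8)(48.7)/(7×3.733e-08) = 3.094 Ω
Section 2: A = 6.91 mm² = 6.910e-06 m²
R₂ = (1.66×10^-8)(22.7)/(6.910e-06) = 0.05453 Ω
R = R₁ + R₂ = 3.149 Ω
P = I²R = (14.5)² × 3.149 = 662 W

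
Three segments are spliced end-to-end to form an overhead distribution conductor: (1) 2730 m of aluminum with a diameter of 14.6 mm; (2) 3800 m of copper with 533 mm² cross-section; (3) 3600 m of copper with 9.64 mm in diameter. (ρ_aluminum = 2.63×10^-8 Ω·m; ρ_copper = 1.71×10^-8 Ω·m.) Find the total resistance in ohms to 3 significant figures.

Seg 1: A = π(d/2)² = π(7.3000e-03 m)² = 1.674e-04 m²
R_1 = (2.63×10^-8)(2730)/(1.674e-04) = 0.4289 Ω
Seg 2: A = 533 mm² = 5.330e-04 m²
R_2 = (1.71×10^-8)(3800)/(5.330e-04) = 0.1219 Ω
Seg 3: A = π(d/2)² = π(4.8200e-03 m)² = 7.299e-05 m²
R_3 = (1.71×10^-8)(3600)/(7.299e-05) = 0.8434 Ω
R_total = R_1 + R_2 + R_3 = 1.39 Ω

1.39 Ω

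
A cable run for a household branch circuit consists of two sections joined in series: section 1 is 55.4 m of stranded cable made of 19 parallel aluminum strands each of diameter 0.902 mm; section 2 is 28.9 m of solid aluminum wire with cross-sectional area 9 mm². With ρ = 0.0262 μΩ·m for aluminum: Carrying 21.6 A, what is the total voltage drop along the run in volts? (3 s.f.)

ρ = 0.0262 μΩ·m = 2.62×10^-8 Ω·m
Section 1: A_strand = π(4.5100e-04)² = 6.390e-07 m²; R₁ = ρL/(N·A_s) = (2.62×10^-8)(55.4)/(19×6.390e-07) = 0.1196 Ω
Section 2: A = 9 mm² = 9.000e-06 m²
R₂ = (2.62×10^-8)(28.9)/(9.000e-06) = 0.08413 Ω
R = R₁ + R₂ = 0.2037 Ω
V = IR = 21.6 × 0.2037 = 4.40 V

4.40 V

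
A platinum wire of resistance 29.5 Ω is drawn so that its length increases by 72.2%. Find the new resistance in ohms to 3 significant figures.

k = 1 + 72.2/100 = 1.722; volume constant ⇒ A' = A/k, so R' = k²R.
R' = 2.965 × 29.5 = 87.5 Ω

87.5 Ω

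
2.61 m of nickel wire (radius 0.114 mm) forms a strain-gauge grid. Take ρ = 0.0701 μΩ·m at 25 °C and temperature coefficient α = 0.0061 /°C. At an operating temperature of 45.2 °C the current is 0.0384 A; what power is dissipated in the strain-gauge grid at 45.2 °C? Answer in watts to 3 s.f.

0.00742 W

ρ = 0.0701 μΩ·m = 7.01×10^-8 Ω·m
A = πr² = π(1.1400e-04 m)² = 4.083e-08 m²
R₍25₎ = ρL/A = (7.01×10^-8)(2.61)/(4.083e-08) = 4.481 Ω
R₍45.2₎ = R₍25₎(1 + αΔT) = 4.481 × (1 + 0.0061×20.2) = 5.033 Ω
P = I²R = (0.0384)² × 5.033 = 0.00742 W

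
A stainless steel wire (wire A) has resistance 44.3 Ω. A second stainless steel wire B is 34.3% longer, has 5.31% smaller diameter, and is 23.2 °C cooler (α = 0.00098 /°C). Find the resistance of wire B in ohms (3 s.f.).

R ∝ ρL/d² with ρ ∝ (1+αΔT), so R_B/R_A = (1 + 34.3/100) × (1 − 5.31/100)⁻² × (1 − 0.00098×23.2)
= 1.343 × 1.115 × 0.9773 = 1.464
R_B = 1.464 × 44.3 = 64.8 Ω

64.8 Ω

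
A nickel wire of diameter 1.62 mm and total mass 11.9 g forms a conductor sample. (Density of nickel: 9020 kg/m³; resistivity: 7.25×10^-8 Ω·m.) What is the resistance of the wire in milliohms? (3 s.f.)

22.5 mΩ

A = π(d/2)² = π(8.1000e-04 m)² = 2.0612e-06 m²
L = m/(density·A) = 0.0119/(9020×2.0612e-06) = 0.6401 m
R = ρL/A = (7.25×10^-8)(0.6401)/(2.0612e-06) = 22.5 mΩ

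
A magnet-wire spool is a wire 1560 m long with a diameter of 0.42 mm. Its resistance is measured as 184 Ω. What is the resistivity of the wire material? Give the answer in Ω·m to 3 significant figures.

A = π(d/2)² = π(2.1000e-04 m)² = 1.385e-07 m²
ρ = RA/L = (184)(1.385e-07)/(1560) = 1.63×10^-8 Ω·m

1.63×10^-8 Ω·m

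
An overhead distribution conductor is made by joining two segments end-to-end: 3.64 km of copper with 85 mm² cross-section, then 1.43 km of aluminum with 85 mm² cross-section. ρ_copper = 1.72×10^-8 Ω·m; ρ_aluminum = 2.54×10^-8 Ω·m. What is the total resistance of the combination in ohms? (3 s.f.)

1.16 Ω

Segment 1: A = 85 mm² = 8.500e-05 m²
R₁ = ρL/A = (1.72×10^-8)(3640)/(8.500e-05) = 0.7366 Ω
R₂ = (2.54×10^-8)(1430)/(8.500e-05) = 0.4273 Ω
R = R₁ + R₂ = 1.16 Ω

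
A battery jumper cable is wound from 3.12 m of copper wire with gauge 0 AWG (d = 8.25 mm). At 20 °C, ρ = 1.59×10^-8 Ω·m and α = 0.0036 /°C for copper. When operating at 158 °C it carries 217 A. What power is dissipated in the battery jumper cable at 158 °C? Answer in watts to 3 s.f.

A = π(8.25/2 mm)² = π(4.1250e-03 m)² = 5.346e-05 m²
R₍20₎ = ρL/A = (1.59×10^-8)(3.12)/(5.346e-05) = 9.280×10^-4 Ω
R₍158₎ = R₍20₎(1 + αΔT) = 9.280×10^-4 × (1 + 0.0036×138) = 0.001389 Ω
P = I²R = (217)² × 0.001389 = 65.4 W

65.4 W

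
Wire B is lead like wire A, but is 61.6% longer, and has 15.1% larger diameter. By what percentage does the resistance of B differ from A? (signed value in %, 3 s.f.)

22.0%

R ∝ L/d², so R_B/R_A = (1 + 61.6/100) × (1 + 15.1/100)⁻²
= 1.616 × 0.7548 = 1.22
(R_B − R_A)/R_A = 1.22 − 1 = 22.0%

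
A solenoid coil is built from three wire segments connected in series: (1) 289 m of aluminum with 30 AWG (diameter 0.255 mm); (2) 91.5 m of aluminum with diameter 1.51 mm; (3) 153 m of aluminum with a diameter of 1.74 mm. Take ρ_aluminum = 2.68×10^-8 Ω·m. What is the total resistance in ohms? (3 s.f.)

Seg 1: A = π(0.255/2 mm)² = π(1.2750e-04 m)² = 5.107e-08 m²
R_1 = (2.68×10^-8)(289)/(5.107e-08) = 151.7 Ω
Seg 2: A = π(d/2)² = π(7.5500e-04 m)² = 1.791e-06 m²
R_2 = (2.68×10^-8)(91.5)/(1.791e-06) = 1.369 Ω
Seg 3: A = π(d/2)² = π(8.7000e-04 m)² = 2.378e-06 m²
R_3 = (2.68×10^-8)(153)/(2.378e-06) = 1.724 Ω
R_total = R_1 + R_2 + R_3 = 155 Ω

155 Ω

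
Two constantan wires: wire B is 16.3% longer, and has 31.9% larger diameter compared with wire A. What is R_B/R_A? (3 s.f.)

0.668

R ∝ L/d², so R_B/R_A = (1 + 16.3/100) × (1 + 31.9/100)⁻²
= 1.163 × 0.5748 = 0.668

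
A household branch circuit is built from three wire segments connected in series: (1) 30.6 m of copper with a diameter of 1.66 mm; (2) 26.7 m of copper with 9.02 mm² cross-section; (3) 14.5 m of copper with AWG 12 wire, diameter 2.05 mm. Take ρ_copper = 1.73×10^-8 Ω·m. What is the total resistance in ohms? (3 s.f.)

Seg 1: A = π(d/2)² = π(8.3000e-04 m)² = 2.164e-06 m²
R_1 = (1.73×10^-8)(30.6)/(2.164e-06) = 0.2446 Ω
Seg 2: A = 9.02 mm² = 9.020e-06 m²
R_2 = (1.73×10^-8)(26.7)/(9.020e-06) = 0.05121 Ω
Seg 3: A = π(2.05/2 mm)² = π(1.0250e-03 m)² = 3.301e-06 m²
R_3 = (1.73×10^-8)(14.5)/(3.301e-06) = 0.076 Ω
R_total = R_1 + R_2 + R_3 = 0.372 Ω

0.372 Ω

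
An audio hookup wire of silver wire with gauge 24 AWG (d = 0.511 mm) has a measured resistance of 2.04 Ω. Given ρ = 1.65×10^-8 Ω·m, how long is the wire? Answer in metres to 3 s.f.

A = π(0.511/2 mm)² = π(2.5550e-04 m)² = 2.051e-07 m²
L = RA/ρ = (2.04)(2.051e-07)/(1.65×10^-8) = 25.4 m

25.4 m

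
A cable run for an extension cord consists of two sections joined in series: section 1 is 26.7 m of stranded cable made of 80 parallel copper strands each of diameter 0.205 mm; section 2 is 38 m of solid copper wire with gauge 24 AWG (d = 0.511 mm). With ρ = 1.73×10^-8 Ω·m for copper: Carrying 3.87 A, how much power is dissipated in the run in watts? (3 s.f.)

50.6 W

Section 1: A_strand = π(1.0250e-04)² = 3.301e-08 m²; R₁ = ρL/(N·A_s) = (1.73×10^-8)(26.7)/(80×3.301e-08) = 0.1749 Ω
Section 2: A = π(0.511/2 mm)² = π(2.5550e-04 m)² = 2.051e-07 m²
R₂ = (1.73×10^-8)(38)/(2.051e-07) = 3.206 Ω
R = R₁ + R₂ = 3.38 Ω
P = I²R = (3.87)² × 3.38 = 50.6 W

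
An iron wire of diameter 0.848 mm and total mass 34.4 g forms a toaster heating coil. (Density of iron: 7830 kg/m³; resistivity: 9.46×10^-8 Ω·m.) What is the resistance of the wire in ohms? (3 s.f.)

A = π(d/2)² = π(4.2400e-04 m)² = 5.6478e-07 m²
L = m/(density·A) = 0.0344/(7830×5.6478e-07) = 7.779 m
R = ρL/A = (9.46×10^-8)(7.779)/(5.6478e-07) = 1.30 Ω

1.30 Ω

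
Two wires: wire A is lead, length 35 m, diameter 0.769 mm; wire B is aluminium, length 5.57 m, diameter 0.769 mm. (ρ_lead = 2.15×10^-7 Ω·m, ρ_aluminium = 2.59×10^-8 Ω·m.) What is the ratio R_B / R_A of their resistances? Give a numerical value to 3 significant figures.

R ∝ ρL/d², so R_B/R_A = (ρ_B/ρ_A) × (L_B/L_A)
= (2.59×10^-8/2.15×10^-7) × (5.57/35) = 0.0192

0.0192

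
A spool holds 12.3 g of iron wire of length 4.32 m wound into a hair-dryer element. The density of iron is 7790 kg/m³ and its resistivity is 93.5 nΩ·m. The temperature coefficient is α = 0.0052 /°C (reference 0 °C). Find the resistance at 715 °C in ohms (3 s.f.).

5.21 Ω

ρ = 93.5 nΩ·m = 9.35×10^-8 Ω·m
A = m/(density·L) = 0.0123/(7790×4.32) = 3.6550e-07 m²
R = ρL/A = (9.35×10^-8)(4.32)/(3.6550e-07) = 1.105 Ω
R(715 °C) = 1.105 × (1 + 0.0052×715) = 5.21 Ω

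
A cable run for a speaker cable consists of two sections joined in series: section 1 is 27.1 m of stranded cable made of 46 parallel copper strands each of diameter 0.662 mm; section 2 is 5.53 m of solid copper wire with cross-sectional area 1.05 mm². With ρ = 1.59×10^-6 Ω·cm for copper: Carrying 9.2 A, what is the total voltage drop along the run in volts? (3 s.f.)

1.02 V

ρ = 1.59×10^-6 Ω·cm = 1.59×10^-8 Ω·m
Section 1: A_strand = π(3.3100e-04)² = 3.442e-07 m²; R₁ = ρL/(N·A_s) = (1.59×10^-8)(27.1)/(46×3.442e-07) = 0.02721 Ω
Section 2: A = 1.05 mm² = 1.050e-06 m²
R₂ = (1.59×10^-8)(5.53)/(1.050e-06) = 0.08374 Ω
R = R₁ + R₂ = 0.111 Ω
V = IR = 9.2 × 0.111 = 1.02 V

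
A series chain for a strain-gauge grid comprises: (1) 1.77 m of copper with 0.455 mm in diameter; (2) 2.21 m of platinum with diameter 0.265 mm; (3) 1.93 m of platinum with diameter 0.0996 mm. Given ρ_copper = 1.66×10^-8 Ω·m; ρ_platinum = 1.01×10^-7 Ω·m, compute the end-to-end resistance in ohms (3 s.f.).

29.2 Ω

Seg 1: A = π(d/2)² = π(2.2750e-04 m)² = 1.626e-07 m²
R_1 = (1.66×10^-8)(1.77)/(1.626e-07) = 0.1807 Ω
Seg 2: A = π(d/2)² = π(1.3250e-04 m)² = 5.515e-08 m²
R_2 = (1.01×10^-7)(2.21)/(5.515e-08) = 4.047 Ω
Seg 3: A = π(d/2)² = π(4.9800e-05 m)² = 7.791e-09 m²
R_3 = (1.01×10^-7)(1.93)/(7.791e-09) = 25.02 Ω
R_total = R_1 + R_2 + R_3 = 29.2 Ω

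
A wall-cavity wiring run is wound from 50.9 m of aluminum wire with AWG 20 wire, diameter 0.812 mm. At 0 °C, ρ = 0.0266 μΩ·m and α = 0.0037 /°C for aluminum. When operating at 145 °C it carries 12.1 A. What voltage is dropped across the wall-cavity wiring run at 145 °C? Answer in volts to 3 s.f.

48.6 V

ρ = 0.0266 μΩ·m = 2.66×10^-8 Ω·m
A = π(0.812/2 mm)² = π(4.0600e-04 m)² = 5.178e-07 m²
R₍0₎ = ρL/A = (2.66×10^-8)(50.9)/(5.178e-07) = 2.615 Ω
R₍145₎ = R₍0₎(1 + αΔT) = 2.615 × (1 + 0.0037×145) = 4.017 Ω
V = IR = 12.1 × 4.017 = 48.6 V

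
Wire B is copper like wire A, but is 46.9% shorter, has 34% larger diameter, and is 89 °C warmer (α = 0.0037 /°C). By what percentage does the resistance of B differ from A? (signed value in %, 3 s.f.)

R ∝ ρL/d² with ρ ∝ (1+αΔT), so R_B/R_A = (1 − 46.9/100) × (1 + 34/100)⁻² × (1 + 0.0037×89)
= 0.531 × 0.5569 × 1.329 = 0.3931
(R_B − R_A)/R_A = 0.3931 − 1 = -60.7%

-60.7%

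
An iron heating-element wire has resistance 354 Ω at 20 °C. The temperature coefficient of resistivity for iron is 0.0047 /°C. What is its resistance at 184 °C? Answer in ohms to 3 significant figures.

627 Ω

ΔT = 184 − 20 = 164 °C
R = R₀(1 + αΔT) = 354 × (1 + 0.0047×164) = 354 × 1.771 = 627 Ω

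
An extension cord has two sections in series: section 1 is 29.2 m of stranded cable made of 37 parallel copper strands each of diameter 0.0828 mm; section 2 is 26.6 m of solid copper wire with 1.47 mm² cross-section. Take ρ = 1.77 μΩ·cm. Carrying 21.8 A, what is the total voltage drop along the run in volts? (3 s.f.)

63.5 V

ρ = 1.77 μΩ·cm = 1.77×10^-8 Ω·m
Section 1: A_strand = π(4.1400e-05)² = 5.385e-09 m²; R₁ = ρL/(N·A_s) = (1.77×10^-8)(29.2)/(37×5.385e-09) = 2.594 Ω
Section 2: A = 1.47 mm² = 1.470e-06 m²
R₂ = (1.77×10^-8)(26.6)/(1.470e-06) = 0.3203 Ω
R = R₁ + R₂ = 2.914 Ω
V = IR = 21.8 × 2.914 = 63.5 V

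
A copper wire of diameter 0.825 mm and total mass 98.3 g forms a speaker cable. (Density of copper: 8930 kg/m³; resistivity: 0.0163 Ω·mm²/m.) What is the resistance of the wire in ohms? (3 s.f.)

ρ = 0.0163 Ω·mm²/m = 1.63×10^-8 Ω·m
A = π(d/2)² = π(4.1250e-04 m)² = 5.3456e-07 m²
L = m/(density·A) = 0.0983/(8930×5.3456e-07) = 20.59 m
R = ρL/A = (1.63×10^-8)(20.59)/(5.3456e-07) = 0.628 Ω

0.628 Ω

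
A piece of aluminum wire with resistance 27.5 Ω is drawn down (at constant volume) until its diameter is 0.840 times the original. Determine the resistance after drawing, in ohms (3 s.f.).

55.2 Ω

Volume constant ⇒ L' = L/r² with r = 0.84. R' = ρL'/A' = ρ(L/r²)/(πr²d₀²/4) = R/r⁴.
R' = 2.009 × 27.5 = 55.2 Ω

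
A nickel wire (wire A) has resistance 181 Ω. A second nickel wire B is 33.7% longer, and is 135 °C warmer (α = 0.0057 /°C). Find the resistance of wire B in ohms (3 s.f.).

428 Ω

R ∝ ρL/d² with ρ ∝ (1+αΔT), so R_B/R_A = (1 + 33.7/100) × (1 + 0.0057×135)
= 1.337 × 1.77 = 2.366
R_B = 2.366 × 181 = 428 Ω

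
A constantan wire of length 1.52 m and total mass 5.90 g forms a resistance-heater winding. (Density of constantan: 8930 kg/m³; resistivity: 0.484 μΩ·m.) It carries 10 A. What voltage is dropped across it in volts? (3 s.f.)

16.9 V

ρ = 0.484 μΩ·m = 4.84×10^-7 Ω·m
A = m/(density·L) = 0.0059/(8930×1.52) = 4.3467e-07 m²
R = ρL/A = (4.84×10^-7)(1.52)/(4.3467e-07) = 1.693 Ω
V = IR = 10 × 1.693 = 16.9 V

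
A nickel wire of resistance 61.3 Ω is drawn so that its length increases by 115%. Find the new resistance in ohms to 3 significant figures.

k = 1 + 115/100 = 2.15; volume constant ⇒ A' = A/k, so R' = k²R.
R' = 4.622 × 61.3 = 283 Ω

283 Ω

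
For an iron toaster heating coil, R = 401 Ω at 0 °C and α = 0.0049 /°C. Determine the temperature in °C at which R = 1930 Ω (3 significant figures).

R = R₀(1 + α(T − T₀)) ⇒ T = T₀ + (R/R₀ − 1)/α
T = 0 + (1930/401 − 1)/0.0049 = 0 + (3.813)/0.0049 = 778 °C

778 °C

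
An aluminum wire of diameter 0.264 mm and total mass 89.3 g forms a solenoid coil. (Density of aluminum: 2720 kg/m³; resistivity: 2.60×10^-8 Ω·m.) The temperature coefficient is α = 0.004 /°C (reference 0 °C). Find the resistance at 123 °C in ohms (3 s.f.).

425 Ω

A = π(d/2)² = π(1.3200e-04 m)² = 5.4739e-08 m²
L = m/(density·A) = 0.0893/(2720×5.4739e-08) = 599.8 m
R = ρL/A = (2.60×10^-8)(599.8)/(5.4739e-08) = 284.9 Ω
R(123 °C) = 284.9 × (1 + 0.004×123) = 425 Ω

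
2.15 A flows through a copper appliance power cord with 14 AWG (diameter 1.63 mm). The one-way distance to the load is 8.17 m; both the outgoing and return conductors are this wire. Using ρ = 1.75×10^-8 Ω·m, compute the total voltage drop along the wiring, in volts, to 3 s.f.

A = π(1.63/2 mm)² = π(8.1500e-04 m)² = 2.087e-06 m²
Total conductor length (both ways) L = 2 × 8.17 = 16.34 m
R = ρL/A = (1.75×10^-8)(16.34)/(2.087e-06) = 0.137 Ω
V = IR = 2.15 × 0.137 = 0.295 V

0.295 V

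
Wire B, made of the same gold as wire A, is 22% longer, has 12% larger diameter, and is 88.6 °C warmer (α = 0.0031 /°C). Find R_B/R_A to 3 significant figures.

1.24

R ∝ ρL/d² with ρ ∝ (1+αΔT), so R_B/R_A = (1 + 22/100) × (1 + 12/100)⁻² × (1 + 0.0031×88.6)
= 1.22 × 0.7972 × 1.275 = 1.24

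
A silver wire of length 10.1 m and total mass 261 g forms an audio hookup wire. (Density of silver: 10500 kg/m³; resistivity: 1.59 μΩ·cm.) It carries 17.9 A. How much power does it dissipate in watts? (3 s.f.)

ρ = 1.59 μΩ·cm = 1.59×10^-8 Ω·m
A = m/(density·L) = 0.261/(10500×10.1) = 2.4611e-06 m²
R = ρL/A = (1.59×10^-8)(10.1)/(2.4611e-06) = 0.06525 Ω
P = I²R = (17.9)² × 0.06525 = 20.9 W

20.9 W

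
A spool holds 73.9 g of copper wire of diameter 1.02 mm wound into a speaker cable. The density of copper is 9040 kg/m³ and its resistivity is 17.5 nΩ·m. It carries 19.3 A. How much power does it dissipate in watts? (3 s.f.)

ρ = 17.5 nΩ·m = 1.75×10^-8 Ω·m
A = π(d/2)² = π(5.1000e-04 m)² = 8.1713e-07 m²
L = m/(density·A) = 0.0739/(9040×8.1713e-07) = 10 m
R = ρL/A = (1.75×10^-8)(10)/(8.1713e-07) = 0.2143 Ω
P = I²R = (19.3)² × 0.2143 = 79.8 W

79.8 W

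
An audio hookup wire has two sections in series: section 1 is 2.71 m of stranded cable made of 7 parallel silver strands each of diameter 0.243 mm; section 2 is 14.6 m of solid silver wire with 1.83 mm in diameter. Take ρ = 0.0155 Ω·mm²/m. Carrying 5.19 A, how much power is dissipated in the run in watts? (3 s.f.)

ρ = 0.0155 Ω·mm²/m = 1.55×10^-8 Ω·m
Section 1: A_strand = π(1.2150e-04)² = 4.638e-08 m²; R₁ = ρL/(N·A_s) = (1.55×10^-8)(2.71)/(7×4.638e-08) = 0.1294 Ω
Section 2: A = π(d/2)² = π(9.1500e-04 m)² = 2.630e-06 m²
R₂ = (1.55×10^-8)(14.6)/(2.630e-06) = 0.08604 Ω
R = R₁ + R₂ = 0.2154 Ω
P = I²R = (5.19)² × 0.2154 = 5.80 W

5.80 W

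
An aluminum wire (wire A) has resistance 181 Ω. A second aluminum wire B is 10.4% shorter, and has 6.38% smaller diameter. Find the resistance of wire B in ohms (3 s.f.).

R ∝ L/d², so R_B/R_A = (1 − 10.4/100) × (1 − 6.38/100)⁻²
= 0.896 × 1.141 = 1.022
R_B = 1.022 × 181 = 185 Ω

185 Ω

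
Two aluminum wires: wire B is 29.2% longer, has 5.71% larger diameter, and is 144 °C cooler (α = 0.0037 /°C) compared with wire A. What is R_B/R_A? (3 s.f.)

R ∝ ρL/d² with ρ ∝ (1+αΔT), so R_B/R_A = (1 + 29.2/100) × (1 + 5.71/100)⁻² × (1 − 0.0037×144)
= 1.292 × 0.8949 × 0.4672 = 0.540

0.540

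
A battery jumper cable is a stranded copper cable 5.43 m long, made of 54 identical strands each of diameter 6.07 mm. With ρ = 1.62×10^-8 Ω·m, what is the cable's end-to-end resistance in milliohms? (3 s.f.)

A_strand = π(3.0350e-03 m)² = 2.894e-05 m²
R_strand = ρL/A = (1.62×10^-8)(5.43)/(2.894e-05) = 0.00304 Ω
R_total = R_strand/N = 0.00304/54 = 0.0563 mΩ

0.0563 mΩ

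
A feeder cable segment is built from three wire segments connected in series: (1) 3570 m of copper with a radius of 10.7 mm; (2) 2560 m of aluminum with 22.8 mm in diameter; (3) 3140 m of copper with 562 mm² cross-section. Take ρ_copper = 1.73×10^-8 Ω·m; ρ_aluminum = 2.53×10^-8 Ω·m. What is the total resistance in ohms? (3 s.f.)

0.427 Ω

Seg 1: A = πr² = π(1.0700e-02 m)² = 3.597e-04 m²
R_1 = (1.73×10^-8)(3570)/(3.597e-04) = 0.1717 Ω
Seg 2: A = π(d/2)² = π(1.1400e-02 m)² = 4.083e-04 m²
R_2 = (2.53×10^-8)(2560)/(4.083e-04) = 0.1586 Ω
Seg 3: A = 562 mm² = 5.620e-04 m²
R_3 = (1.73×10^-8)(3140)/(5.620e-04) = 0.09666 Ω
R_total = R_1 + R_2 + R_3 = 0.427 Ω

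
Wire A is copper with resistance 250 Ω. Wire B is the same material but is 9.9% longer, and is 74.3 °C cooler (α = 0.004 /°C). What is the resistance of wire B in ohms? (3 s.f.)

R ∝ ρL/d² with ρ ∝ (1+αΔT), so R_B/R_A = (1 + 9.9/100) × (1 − 0.004×74.3)
= 1.099 × 0.7028 = 0.7724
R_B = 0.7724 × 250 = 193 Ω

193 Ω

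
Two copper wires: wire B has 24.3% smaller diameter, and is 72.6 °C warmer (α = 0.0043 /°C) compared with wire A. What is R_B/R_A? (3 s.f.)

2.29

R ∝ ρL/d² with ρ ∝ (1+αΔT), so R_B/R_A = (1 − 24.3/100)⁻² × (1 + 0.0043×72.6)
= 1.745 × 1.312 = 2.29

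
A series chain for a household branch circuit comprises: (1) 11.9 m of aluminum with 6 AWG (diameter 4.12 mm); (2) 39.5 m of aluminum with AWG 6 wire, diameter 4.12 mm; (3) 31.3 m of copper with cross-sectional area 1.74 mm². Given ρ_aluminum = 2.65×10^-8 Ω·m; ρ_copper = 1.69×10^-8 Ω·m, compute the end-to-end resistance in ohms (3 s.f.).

0.406 Ω

Seg 1: A = π(4.12/2 mm)² = π(2.0600e-03 m)² = 1.333e-05 m²
R_1 = (2.65×10^-8)(11.9)/(1.333e-05) = 0.02365 Ω
Seg 2: A = π(4.12/2 mm)² = π(2.0600e-03 m)² = 1.333e-05 m²
R_2 = (2.65×10^-8)(39.5)/(1.333e-05) = 0.07852 Ω
Seg 3: A = 1.74 mm² = 1.740e-06 m²
R_3 = (1.69×10^-8)(31.3)/(1.740e-06) = 0.304 Ω
R_total = R_1 + R_2 + R_3 = 0.406 Ω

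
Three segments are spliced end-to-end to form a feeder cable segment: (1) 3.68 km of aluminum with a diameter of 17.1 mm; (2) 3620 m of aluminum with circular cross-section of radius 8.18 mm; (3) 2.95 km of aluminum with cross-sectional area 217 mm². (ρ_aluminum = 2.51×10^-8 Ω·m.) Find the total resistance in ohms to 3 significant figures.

Seg 1: A = π(d/2)² = π(8.5500e-03 m)² = 2.297e-04 m²
R_1 = (2.51×10^-8)(3680)/(2.297e-04) = 0.4022 Ω
Seg 2: A = πr² = π(8.1800e-03 m)² = 2.102e-04 m²
R_2 = (2.51×10^-8)(3620)/(2.102e-04) = 0.4322 Ω
Seg 3: A = 217 mm² = 2.170e-04 m²
R_3 = (2.51×10^-8)(2950)/(2.170e-04) = 0.3412 Ω
R_total = R_1 + R_2 + R_3 = 1.18 Ω

1.18 Ω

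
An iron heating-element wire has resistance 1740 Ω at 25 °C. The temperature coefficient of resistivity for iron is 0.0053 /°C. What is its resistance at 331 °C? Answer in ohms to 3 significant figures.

4560 Ω

ΔT = 331 − 25 = 306 °C
R = R₀(1 + αΔT) = 1740 × (1 + 0.0053×306) = 1740 × 2.622 = 4560 Ω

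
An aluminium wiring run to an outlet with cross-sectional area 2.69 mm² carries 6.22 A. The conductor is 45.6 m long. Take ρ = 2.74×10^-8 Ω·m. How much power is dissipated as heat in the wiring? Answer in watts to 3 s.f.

A = 2.69 mm² = 2.690e-06 m²
R = ρL/A = (2.74×10^-8)(45.6)/(2.690e-06) = 0.4645 Ω
P = I²R = (6.22)² × 0.4645 = 18.0 W

18.0 W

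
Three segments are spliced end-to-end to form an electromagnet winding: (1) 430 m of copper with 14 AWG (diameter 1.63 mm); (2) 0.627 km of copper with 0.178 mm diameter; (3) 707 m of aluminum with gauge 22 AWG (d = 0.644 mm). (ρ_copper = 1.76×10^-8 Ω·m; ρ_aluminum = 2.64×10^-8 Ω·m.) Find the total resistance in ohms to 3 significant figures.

504 Ω

Seg 1: A = π(1.63/2 mm)² = π(8.1500e-04 m)² = 2.087e-06 m²
R_1 = (1.76×10^-8)(430)/(2.087e-06) = 3.627 Ω
Seg 2: A = π(d/2)² = π(8.9000e-05 m)² = 2.488e-08 m²
R_2 = (1.76×10^-8)(627)/(2.488e-08) = 443.5 Ω
Seg 3: A = π(0.644/2 mm)² = π(3.2200e-04 m)² = 3.257e-07 m²
R_3 = (2.64×10^-8)(707)/(3.257e-07) = 57.3 Ω
R_total = R_1 + R_2 + R_3 = 504 Ω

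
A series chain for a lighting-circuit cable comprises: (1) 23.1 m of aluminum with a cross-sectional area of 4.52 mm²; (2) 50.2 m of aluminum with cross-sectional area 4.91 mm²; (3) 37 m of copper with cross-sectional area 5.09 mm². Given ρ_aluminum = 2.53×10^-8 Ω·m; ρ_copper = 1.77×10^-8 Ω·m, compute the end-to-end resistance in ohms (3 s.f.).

0.517 Ω

Seg 1: A = 4.52 mm² = 4.520e-06 m²
R_1 = (2.53×10^-8)(23.1)/(4.520e-06) = 0.1293 Ω
Seg 2: A = 4.91 mm² = 4.910e-06 m²
R_2 = (2.53×10^-8)(50.2)/(4.910e-06) = 0.2587 Ω
Seg 3: A = 5.09 mm² = 5.090e-06 m²
R_3 = (1.77×10^-8)(37)/(5.090e-06) = 0.1287 Ω
R_total = R_1 + R_2 + R_3 = 0.517 Ω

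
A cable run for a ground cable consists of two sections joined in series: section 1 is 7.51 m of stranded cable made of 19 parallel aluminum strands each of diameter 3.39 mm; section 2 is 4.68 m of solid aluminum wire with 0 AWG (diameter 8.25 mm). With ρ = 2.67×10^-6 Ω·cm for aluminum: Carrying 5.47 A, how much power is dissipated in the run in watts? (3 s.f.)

ρ = 2.67×10^-6 Ω·cm = 2.67×10^-8 Ω·m
Section 1: A_strand = π(1.6950e-03)² = 9.026e-06 m²; R₁ = ρL/(N·A_s) = (2.67×10^-8)(7.51)/(19×9.026e-06) = 0.001169 Ω
Section 2: A = π(8.25/2 mm)² = π(4.1250e-03 m)² = 5.346e-05 m²
R₂ = (2.67×10^-8)(4.68)/(5.346e-05) = 0.002338 Ω
R = R₁ + R₂ = 0.003507 Ω
P = I²R = (5.47)² × 0.003507 = 0.105 W

0.105 W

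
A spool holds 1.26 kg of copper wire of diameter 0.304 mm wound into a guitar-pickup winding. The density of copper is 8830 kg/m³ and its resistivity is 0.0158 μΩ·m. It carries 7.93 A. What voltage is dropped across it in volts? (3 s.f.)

3390 V

ρ = 0.0158 μΩ·m = 1.58×10^-8 Ω·m
A = π(d/2)² = π(1.5200e-04 m)² = 7.2583e-08 m²
L = m/(density·A) = 1.26/(8830×7.2583e-08) = 1966 m
R = ρL/A = (1.58×10^-8)(1966)/(7.2583e-08) = 427.9 Ω
V = IR = 7.93 × 427.9 = 3390 V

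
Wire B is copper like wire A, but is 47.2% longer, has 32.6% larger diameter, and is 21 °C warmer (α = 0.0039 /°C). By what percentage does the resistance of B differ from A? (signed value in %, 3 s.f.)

R ∝ ρL/d² with ρ ∝ (1+αΔT), so R_B/R_A = (1 + 47.2/100) × (1 + 32.6/100)⁻² × (1 + 0.0039×21)
= 1.472 × 0.5687 × 1.082 = 0.9058
(R_B − R_A)/R_A = 0.9058 − 1 = -9.43%

-9.43%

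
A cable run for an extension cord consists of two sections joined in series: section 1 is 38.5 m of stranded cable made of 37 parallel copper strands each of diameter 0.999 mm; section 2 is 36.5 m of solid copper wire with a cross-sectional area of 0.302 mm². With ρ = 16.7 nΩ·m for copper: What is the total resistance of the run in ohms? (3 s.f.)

2.04 Ω

ρ = 16.7 nΩ·m = 1.67×10^-8 Ω·m
Section 1: A_strand = π(4.9950e-04)² = 7.838e-07 m²; R₁ = ρL/(N·A_s) = (1.67×10^-8)(38.5)/(37×7.838e-07) = 0.02217 Ω
Section 2: A = 0.302 mm² = 3.020e-07 m²
R₂ = (1.67×10^-8)(36.5)/(3.020e-07) = 2.018 Ω
R = R₁ + R₂ = 2.04 Ω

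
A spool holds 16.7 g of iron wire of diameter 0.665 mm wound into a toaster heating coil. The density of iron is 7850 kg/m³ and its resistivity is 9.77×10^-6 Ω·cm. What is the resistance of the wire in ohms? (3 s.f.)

1.72 Ω

ρ = 9.77×10^-6 Ω·cm = 9.77×10^-8 Ω·m
A = π(d/2)² = π(3.3250e-04 m)² = 3.4732e-07 m²
L = m/(density·A) = 0.0167/(7850×3.4732e-07) = 6.125 m
R = ρL/A = (9.77×10^-8)(6.125)/(3.4732e-07) = 1.72 Ω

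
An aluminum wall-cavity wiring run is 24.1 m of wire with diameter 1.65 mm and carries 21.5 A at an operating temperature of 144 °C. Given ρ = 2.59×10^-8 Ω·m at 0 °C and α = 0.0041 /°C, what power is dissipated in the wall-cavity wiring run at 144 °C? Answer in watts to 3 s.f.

A = π(d/2)² = π(8.2500e-04 m)² = 2.138e-06 m²
R₍0₎ = ρL/A = (2.59×10^-8)(24.1)/(2.138e-06) = 0.2919 Ω
R₍144₎ = R₍0₎(1 + αΔT) = 0.2919 × (1 + 0.0041×144) = 0.4643 Ω
P = I²R = (21.5)² × 0.4643 = 215 W

215 W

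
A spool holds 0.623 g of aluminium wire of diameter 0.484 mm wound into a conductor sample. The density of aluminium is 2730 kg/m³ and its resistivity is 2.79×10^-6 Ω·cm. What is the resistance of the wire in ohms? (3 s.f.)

0.188 Ω

ρ = 2.79×10^-6 Ω·cm = 2.79×10^-8 Ω·m
A = π(d/2)² = π(2.4200e-04 m)² = 1.8398e-07 m²
L = m/(density·A) = 6.230×10^-4/(2730×1.8398e-07) = 1.24 m
R = ρL/A = (2.79×10^-8)(1.24)/(1.8398e-07) = 0.188 Ω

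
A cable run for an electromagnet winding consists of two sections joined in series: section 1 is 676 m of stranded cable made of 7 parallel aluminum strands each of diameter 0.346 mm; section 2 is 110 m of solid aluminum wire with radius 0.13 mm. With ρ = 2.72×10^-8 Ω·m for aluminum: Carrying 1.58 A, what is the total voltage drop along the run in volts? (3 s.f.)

Section 1: A_strand = π(1.7300e-04)² = 9.402e-08 m²; R₁ = ρL/(N·A_s) = (2.72×10^-8)(676)/(7×9.402e-08) = 27.94 Ω
Section 2: A = πr² = π(1.3000e-04 m)² = 5.309e-08 m²
R₂ = (2.72×10^-8)(110)/(5.309e-08) = 56.35 Ω
R = R₁ + R₂ = 84.29 Ω
V = IR = 1.58 × 84.29 = 133 V

133 V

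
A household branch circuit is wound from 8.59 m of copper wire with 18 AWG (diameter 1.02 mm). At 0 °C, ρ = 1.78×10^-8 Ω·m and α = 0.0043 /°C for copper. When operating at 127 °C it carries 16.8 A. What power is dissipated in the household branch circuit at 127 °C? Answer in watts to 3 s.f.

81.7 W

A = π(1.02/2 mm)² = π(5.1000e-04 m)² = 8.171e-07 m²
R₍0₎ = ρL/A = (1.78×10^-8)(8.59)/(8.171e-07) = 0.1871 Ω
R₍127₎ = R₍0₎(1 + αΔT) = 0.1871 × (1 + 0.0043×127) = 0.2893 Ω
P = I²R = (16.8)² × 0.2893 = 81.7 W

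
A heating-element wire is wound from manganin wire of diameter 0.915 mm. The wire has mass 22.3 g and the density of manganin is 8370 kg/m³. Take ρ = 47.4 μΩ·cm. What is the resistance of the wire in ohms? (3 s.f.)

2.92 Ω

ρ = 47.4 μΩ·cm = 4.74×10^-7 Ω·m
A = π(d/2)² = π(4.5750e-04 m)² = 6.5755e-07 m²
L = m/(density·A) = 0.0223/(8370×6.5755e-07) = 4.052 m
R = ρL/A = (4.74×10^-7)(4.052)/(6.5755e-07) = 2.92 Ω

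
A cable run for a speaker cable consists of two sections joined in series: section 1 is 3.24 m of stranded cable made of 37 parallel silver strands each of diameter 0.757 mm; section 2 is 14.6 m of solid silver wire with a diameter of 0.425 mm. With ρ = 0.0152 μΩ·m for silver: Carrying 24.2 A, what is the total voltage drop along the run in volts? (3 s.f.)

37.9 V

ρ = 0.0152 μΩ·m = 1.52×10^-8 Ω·m
Section 1: A_strand = π(3.7850e-04)² = 4.501e-07 m²; R₁ = ρL/(N·A_s) = (1.52×10^-8)(3.24)/(37×4.501e-07) = 0.002957 Ω
Section 2: A = π(d/2)² = π(2.1250e-04 m)² = 1.419e-07 m²
R₂ = (1.52×10^-8)(14.6)/(1.419e-07) = 1.564 Ω
R = R₁ + R₂ = 1.567 Ω
V = IR = 24.2 × 1.567 = 37.9 V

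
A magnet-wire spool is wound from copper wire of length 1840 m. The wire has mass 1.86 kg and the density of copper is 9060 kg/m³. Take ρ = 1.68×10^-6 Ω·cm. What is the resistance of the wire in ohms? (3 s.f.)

ρ = 1.68×10^-6 Ω·cm = 1.68×10^-8 Ω·m
A = m/(density·L) = 1.86/(9060×1840) = 1.1158e-07 m²
R = ρL/A = (1.68×10^-8)(1840)/(1.1158e-07) = 277 Ω

277 Ω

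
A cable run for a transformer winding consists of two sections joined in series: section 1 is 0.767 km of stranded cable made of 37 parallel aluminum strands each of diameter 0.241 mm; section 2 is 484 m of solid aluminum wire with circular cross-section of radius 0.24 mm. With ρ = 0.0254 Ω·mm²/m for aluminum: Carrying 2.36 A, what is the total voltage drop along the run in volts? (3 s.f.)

188 V

ρ = 0.0254 Ω·mm²/m = 2.54×10^-8 Ω·m
Section 1: A_strand = π(1.2050e-04)² = 4.562e-08 m²; R₁ = ρL/(N·A_s) = (2.54×10^-8)(767)/(37×4.562e-08) = 11.54 Ω
Section 2: A = πr² = π(2.4000e-04 m)² = 1.810e-07 m²
R₂ = (2.54×10^-8)(484)/(1.810e-07) = 67.94 Ω
R = R₁ + R₂ = 79.48 Ω
V = IR = 2.36 × 79.48 = 188 V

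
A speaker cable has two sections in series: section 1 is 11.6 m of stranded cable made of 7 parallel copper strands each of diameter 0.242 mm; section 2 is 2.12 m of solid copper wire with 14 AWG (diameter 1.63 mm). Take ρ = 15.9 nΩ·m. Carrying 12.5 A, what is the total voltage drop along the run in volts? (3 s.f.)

ρ = 15.9 nΩ·m = 1.59×10^-8 Ω·m
Section 1: A_strand = π(1.2100e-04)² = 4.600e-08 m²; R₁ = ρL/(N·A_s) = (1.59×10^-8)(11.6)/(7×4.600e-08) = 0.5728 Ω
Section 2: A = π(1.63/2 mm)² = π(8.1500e-04 m)² = 2.087e-06 m²
R₂ = (1.59×10^-8)(2.12)/(2.087e-06) = 0.01615 Ω
R = R₁ + R₂ = 0.589 Ω
V = IR = 12.5 × 0.589 = 7.36 V

7.36 V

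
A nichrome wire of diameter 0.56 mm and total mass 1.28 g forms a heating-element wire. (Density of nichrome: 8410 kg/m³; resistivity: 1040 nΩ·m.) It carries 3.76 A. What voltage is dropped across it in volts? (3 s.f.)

ρ = 1040 nΩ·m = 1.04×10^-6 Ω·m
A = π(d/2)² = π(2.8000e-04 m)² = 2.4630e-07 m²
L = m/(density·A) = 0.00128/(8410×2.4630e-07) = 0.6179 m
R = ρL/A = (1.04×10^-6)(0.6179)/(2.4630e-07) = 2.609 Ω
V = IR = 3.76 × 2.609 = 9.81 V

9.81 V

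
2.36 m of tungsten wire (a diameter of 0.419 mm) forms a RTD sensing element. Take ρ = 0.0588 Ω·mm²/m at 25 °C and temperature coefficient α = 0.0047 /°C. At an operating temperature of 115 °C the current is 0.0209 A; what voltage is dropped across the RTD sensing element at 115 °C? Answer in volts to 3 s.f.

ρ = 0.0588 Ω·mm²/m = 5.88×10^-8 Ω·m
A = π(d/2)² = π(2.0950e-04 m)² = 1.379e-07 m²
R₍25₎ = ρL/A = (5.88×10^-8)(2.36)/(1.379e-07) = 1.006 Ω
R₍115₎ = R₍25₎(1 + αΔT) = 1.006 × (1 + 0.0047×90) = 1.432 Ω
V = IR = 0.0209 × 1.432 = 0.0299 V

0.0299 V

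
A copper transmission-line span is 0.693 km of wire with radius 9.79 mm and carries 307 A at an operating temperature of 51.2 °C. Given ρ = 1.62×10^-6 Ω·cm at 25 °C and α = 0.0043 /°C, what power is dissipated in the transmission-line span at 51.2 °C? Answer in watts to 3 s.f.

3910 W

ρ = 1.62×10^-6 Ω·cm = 1.62×10^-8 Ω·m
A = πr² = π(9.7900e-03 m)² = 3.011e-04 m²
R₍25₎ = ρL/A = (1.62×10^-8)(693)/(3.011e-04) = 0.03728 Ω
R₍51.2₎ = R₍25₎(1 + αΔT) = 0.03728 × (1 + 0.0043×26.2) = 0.04149 Ω
P = I²R = (307)² × 0.04149 = 3910 W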